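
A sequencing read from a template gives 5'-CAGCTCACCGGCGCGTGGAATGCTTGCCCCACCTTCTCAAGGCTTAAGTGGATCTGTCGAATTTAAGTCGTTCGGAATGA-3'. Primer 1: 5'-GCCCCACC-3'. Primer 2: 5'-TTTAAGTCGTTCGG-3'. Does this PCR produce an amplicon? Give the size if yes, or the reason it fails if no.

Primer 1 (GCCCCACC) matches the top strand at positions 26–33 (3' end points downstream).
Primer 2 (TTTAAGTCGTTCGG) also matches the top strand directly, at positions 62–75 — its reverse complement CCGAACGACTTAAA is not present.
Both primers anneal to the bottom strand with 3' ends pointing the same way, so neither can prime synthesis back toward the other.

No product — both primers anneal to the same strand and extend in the same direction.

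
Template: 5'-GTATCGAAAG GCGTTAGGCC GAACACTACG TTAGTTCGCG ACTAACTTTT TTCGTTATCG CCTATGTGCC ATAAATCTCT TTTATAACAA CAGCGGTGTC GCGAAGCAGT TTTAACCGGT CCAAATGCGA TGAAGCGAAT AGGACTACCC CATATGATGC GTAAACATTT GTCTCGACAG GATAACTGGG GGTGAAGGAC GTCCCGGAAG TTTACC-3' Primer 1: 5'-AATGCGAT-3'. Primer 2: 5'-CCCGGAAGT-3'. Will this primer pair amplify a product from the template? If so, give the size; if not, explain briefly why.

No product — both primers anneal to the same strand and extend in the same direction.

Primer 1 (AATGCGAT) matches the top strand at positions 124–131 (3' end points downstream).
Primer 2 (CCCGGAAGT) also matches the top strand directly, at positions 203–211 — its reverse complement ACTTCCGGG is not present.
Both primers anneal to the bottom strand with 3' ends pointing the same way, so neither can prime synthesis back toward the other.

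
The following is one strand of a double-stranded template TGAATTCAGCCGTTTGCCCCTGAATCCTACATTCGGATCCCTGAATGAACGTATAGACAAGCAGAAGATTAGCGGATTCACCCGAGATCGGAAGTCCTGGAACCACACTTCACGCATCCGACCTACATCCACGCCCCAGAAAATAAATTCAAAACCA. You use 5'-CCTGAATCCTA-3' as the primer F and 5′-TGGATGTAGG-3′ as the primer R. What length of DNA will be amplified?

113 bp

Scanning the template, CCTGAATCCTA occurs at positions 19–29; this primer anneals to the bottom strand there with its 3' end pointing downstream.
The reverse primer's reverse complement is CCTACATCCA, which matches the template at positions 122–131.
Product length = (reverse-primer end) − (forward-primer start) + 1 = 131 − 19 + 1 = 113 bp.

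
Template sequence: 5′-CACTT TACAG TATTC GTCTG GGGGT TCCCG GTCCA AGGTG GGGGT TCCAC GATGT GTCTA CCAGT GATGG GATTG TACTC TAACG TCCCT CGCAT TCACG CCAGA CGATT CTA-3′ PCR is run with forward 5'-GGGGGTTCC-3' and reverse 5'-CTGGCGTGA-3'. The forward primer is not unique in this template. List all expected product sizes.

85 bp, 65 bp

The forward primer GGGGGTTCC matches the top strand at positions 20–28, 40–48.
The reverse primer's reverse complement is TCACGCCAG, matching at positions 96–104.
Each forward site pairs with the reverse site to give a product ending at position 104: sizes 85, 65 bp.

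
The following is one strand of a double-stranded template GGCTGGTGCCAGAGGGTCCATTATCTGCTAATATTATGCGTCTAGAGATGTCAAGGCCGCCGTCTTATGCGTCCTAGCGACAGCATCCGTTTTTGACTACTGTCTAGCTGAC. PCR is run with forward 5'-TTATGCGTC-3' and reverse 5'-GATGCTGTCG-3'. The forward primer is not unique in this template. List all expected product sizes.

54 bp, 23 bp

The forward primer TTATGCGTC matches the top strand at positions 34–42, 65–73.
The reverse primer's reverse complement is CGACAGCATC, matching at positions 78–87.
Each forward site pairs with the reverse site to give a product ending at position 87: sizes 54, 23 bp.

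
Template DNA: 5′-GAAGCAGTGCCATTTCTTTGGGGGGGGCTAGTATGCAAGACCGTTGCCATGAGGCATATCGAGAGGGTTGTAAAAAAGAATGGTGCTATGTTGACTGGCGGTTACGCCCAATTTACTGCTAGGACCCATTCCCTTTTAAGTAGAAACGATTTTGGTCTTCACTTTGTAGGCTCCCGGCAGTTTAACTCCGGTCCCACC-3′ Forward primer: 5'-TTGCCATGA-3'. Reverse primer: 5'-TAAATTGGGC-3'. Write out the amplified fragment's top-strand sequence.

5'-TTGCCATGAGGCATATCGAGAGGGTTGTAAAAAAGAATGGTGCTATGTTGACTGGCGGTTACGCCCAATTTA-3'

Forward primer TTGCCATGA is found on the top strand at positions 44–52.
Taking the reverse complement of TAAATTGGGC gives GCCCAATTTA, found at positions 106–115 on the template; the primer anneals here to the top strand with its 3' end pointing upstream.
The product is the template from position 44 through 115 (72 bp).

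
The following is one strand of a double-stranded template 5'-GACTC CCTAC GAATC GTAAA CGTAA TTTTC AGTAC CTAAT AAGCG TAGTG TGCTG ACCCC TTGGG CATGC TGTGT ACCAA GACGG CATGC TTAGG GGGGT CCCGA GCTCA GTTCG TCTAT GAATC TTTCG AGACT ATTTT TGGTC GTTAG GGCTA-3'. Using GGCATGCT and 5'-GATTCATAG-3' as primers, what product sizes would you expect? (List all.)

62 bp, 42 bp

The forward primer GGCATGCT matches the top strand at positions 64–71, 84–91.
The reverse primer's reverse complement is CTATGAATC, matching at positions 117–125.
Each forward site pairs with the reverse site to give a product ending at position 125: sizes 62, 42 bp.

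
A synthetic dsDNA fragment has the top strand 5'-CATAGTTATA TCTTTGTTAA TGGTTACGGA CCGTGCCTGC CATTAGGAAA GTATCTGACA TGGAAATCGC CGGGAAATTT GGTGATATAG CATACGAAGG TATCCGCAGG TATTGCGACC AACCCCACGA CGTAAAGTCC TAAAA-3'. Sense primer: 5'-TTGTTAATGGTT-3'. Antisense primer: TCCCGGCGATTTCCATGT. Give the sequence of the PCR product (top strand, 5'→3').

Forward primer TTGTTAATGGTT is found on the top strand at positions 14–25.
Taking the reverse complement of TCCCGGCGATTTCCATGT gives ACATGGAAATCGCCGGGA, found at positions 58–75 on the template; the primer anneals here to the top strand with its 3' end pointing upstream.
The product is the template from position 14 through 75 (62 bp).

5'-TTGTTAATGGTTACGGACCGTGCCTGCCATTAGGAAAGTATCTGACATGGAAATCGCCGGGA-3'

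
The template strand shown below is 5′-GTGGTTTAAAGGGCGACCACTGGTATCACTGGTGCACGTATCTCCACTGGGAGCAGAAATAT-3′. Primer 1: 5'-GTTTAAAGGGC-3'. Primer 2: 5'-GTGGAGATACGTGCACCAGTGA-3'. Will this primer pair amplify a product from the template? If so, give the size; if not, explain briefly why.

Yes — a 44 bp product.

Primer 1 (GTTTAAAGGGC) matches the top strand at positions 4–14; it acts as a forward primer.
Primer 2's reverse complement is TCACTGGTGCACGTATCTCCAC, matching the top strand at positions 26–47; it acts as a reverse primer.
The 3' ends face each other across positions 4–47, giving a 44 bp product.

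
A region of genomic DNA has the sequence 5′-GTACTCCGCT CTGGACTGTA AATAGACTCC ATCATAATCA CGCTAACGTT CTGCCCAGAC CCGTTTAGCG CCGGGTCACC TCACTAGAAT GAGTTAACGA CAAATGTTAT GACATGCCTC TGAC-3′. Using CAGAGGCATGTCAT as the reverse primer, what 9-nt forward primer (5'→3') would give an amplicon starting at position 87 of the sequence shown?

5'-GAATGAGTT-3'

The reverse primer's reverse complement ATGACATGCCTCTG matches the template at positions 109–122; the product starts at position 87.
The forward primer is identical to the top strand over positions 87–95: GAATGAGTT.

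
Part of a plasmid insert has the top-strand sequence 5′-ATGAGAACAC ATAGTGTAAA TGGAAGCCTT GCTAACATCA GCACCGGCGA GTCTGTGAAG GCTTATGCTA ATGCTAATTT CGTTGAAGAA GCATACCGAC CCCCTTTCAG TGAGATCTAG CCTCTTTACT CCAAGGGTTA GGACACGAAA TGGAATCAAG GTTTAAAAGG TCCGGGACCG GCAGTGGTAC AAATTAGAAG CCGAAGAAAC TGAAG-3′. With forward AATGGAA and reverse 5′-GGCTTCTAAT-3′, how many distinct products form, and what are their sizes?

The forward primer AATGGAA matches the top strand at positions 19–25, 149–155.
The reverse primer's reverse complement is ATTAGAAGCC, matching at positions 193–202.
Each forward site pairs with the reverse site to give a product ending at position 202: sizes 184, 54 bp.

Two products: 184 bp, 54 bp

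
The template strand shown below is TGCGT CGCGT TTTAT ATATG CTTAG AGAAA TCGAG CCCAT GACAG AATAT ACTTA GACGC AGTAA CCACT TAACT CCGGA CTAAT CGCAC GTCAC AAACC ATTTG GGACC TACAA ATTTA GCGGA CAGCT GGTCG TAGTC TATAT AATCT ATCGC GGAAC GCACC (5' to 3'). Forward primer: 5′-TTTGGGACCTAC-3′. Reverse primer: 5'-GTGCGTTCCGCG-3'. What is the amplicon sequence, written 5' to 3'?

5'-TTTGGGACCTACAAATTTAGCGGACAGCTGGTCGTAGTCTATATAATCTATCGCGGAACGCAC-3'

Scanning the template, TTTGGGACCTAC occurs at positions 102–113; this primer anneals to the bottom strand there with its 3' end pointing downstream.
Taking the reverse complement of GTGCGTTCCGCG gives CGCGGAACGCAC, found at positions 153–164 on the template; the primer anneals here to the top strand with its 3' end pointing upstream.
The product is the template from position 102 through 164 (63 bp).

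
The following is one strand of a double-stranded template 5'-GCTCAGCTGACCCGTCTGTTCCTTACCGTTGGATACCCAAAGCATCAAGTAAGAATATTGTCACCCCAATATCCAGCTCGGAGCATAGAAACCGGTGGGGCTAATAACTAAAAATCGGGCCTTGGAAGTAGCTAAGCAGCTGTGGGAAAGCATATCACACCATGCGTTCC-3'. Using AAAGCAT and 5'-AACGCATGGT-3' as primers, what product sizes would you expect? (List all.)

The forward primer AAAGCAT matches the top strand at positions 39–45, 147–153.
The reverse primer's reverse complement is ACCATGCGTT, matching at positions 159–168.
Each forward site pairs with the reverse site to give a product ending at position 168: sizes 130, 22 bp.

130 bp, 22 bp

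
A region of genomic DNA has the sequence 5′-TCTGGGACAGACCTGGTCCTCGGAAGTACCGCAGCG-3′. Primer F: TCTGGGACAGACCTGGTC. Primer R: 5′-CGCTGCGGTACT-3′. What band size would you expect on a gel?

36 bp

Forward primer TCTGGGACAGACCTGGTC is found on the top strand at positions 1–18.
Taking the reverse complement of CGCTGCGGTACT gives AGTACCGCAGCG, found at positions 25–36 on the template; the primer anneals here to the top strand with its 3' end pointing upstream.
Amplicon spans positions 1–36: 36 bp.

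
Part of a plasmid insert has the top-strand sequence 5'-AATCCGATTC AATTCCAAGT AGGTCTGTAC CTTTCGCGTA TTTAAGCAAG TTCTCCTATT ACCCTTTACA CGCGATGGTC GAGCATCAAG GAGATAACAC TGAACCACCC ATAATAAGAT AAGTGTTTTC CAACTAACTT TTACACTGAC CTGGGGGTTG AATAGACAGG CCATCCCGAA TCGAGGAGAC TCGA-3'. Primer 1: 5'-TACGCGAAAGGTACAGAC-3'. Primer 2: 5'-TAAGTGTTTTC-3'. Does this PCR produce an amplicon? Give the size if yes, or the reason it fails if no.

Primer 1 (TACGCGAAAGGTACAGAC) has reverse complement GTCTGTACCTTTCGCGTA, which matches the top strand at positions 23–40; primer 1 anneals to the top strand there with its 3' end pointing upstream toward position 23.
Primer 2 (TAAGTGTTTTC) matches the top strand directly at positions 120–130; it anneals to the bottom strand with its 3' end pointing downstream toward position 130.
The 3' ends diverge (primer 1 extends toward position 1, primer 2 toward position 194), so the primers never converge on a shared product.

No product — the primers' 3' ends point away from each other.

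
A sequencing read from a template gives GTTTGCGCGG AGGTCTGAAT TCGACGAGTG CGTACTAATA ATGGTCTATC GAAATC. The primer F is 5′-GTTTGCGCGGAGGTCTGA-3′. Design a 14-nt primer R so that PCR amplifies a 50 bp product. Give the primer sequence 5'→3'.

The forward primer binds at positions 1–18, so a 50 bp product ends at position 1 + 50 − 1 = 50.
The reverse primer anneals to the top strand over positions 37–50, i.e. to AATAATGGTCTATC.
Its sequence written 5'→3' is the reverse complement: GATAGACCATTATT.

5'-GATAGACCATTATT-3'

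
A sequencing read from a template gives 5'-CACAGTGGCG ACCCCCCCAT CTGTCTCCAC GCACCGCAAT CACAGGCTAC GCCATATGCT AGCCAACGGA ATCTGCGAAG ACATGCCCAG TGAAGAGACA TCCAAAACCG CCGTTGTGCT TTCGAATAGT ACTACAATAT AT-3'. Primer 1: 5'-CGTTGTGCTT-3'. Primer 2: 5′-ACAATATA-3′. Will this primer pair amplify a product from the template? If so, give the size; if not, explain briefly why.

No product — both primers anneal to the same strand and extend in the same direction.

Primer 1 (CGTTGTGCTT) matches the top strand at positions 112–121 (3' end points downstream).
Primer 2 (ACAATATA) also matches the top strand directly, at positions 134–141 — its reverse complement TATATTGT is not present.
Both primers anneal to the bottom strand with 3' ends pointing the same way, so neither can prime synthesis back toward the other.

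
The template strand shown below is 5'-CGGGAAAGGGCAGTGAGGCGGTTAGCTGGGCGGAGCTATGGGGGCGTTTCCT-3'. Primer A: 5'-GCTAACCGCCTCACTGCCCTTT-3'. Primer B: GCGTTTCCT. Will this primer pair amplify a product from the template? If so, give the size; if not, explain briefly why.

No product — the primers' 3' ends point away from each other.

Primer A (GCTAACCGCCTCACTGCCCTTT) has reverse complement AAAGGGCAGTGAGGCGGTTAGC, which matches the top strand at positions 5–26; primer A anneals to the top strand there with its 3' end pointing upstream toward position 5.
Primer B (GCGTTTCCT) matches the top strand directly at positions 44–52; it anneals to the bottom strand with its 3' end pointing downstream toward position 52.
The 3' ends diverge (primer A extends toward position 1, primer B toward position 52), so the primers never converge on a shared product.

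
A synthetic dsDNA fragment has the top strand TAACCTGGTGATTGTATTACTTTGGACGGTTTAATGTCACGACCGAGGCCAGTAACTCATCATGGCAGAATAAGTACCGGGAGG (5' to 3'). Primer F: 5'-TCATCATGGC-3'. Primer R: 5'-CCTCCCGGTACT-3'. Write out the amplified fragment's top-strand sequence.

Scanning the template, TCATCATGGC occurs at positions 57–66; this primer anneals to the bottom strand there with its 3' end pointing downstream.
Taking the reverse complement of CCTCCCGGTACT gives AGTACCGGGAGG, found at positions 73–84 on the template; the primer anneals here to the top strand with its 3' end pointing upstream.
The product is the template from position 57 through 84 (28 bp).

5'-TCATCATGGCAGAATAAGTACCGGGAGG-3'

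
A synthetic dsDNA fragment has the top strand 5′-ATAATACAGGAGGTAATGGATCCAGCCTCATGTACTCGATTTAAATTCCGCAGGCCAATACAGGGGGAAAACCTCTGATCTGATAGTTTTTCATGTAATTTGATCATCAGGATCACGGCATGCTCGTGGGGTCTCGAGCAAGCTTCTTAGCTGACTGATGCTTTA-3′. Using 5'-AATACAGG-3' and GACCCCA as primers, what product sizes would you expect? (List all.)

131 bp, 77 bp

The forward primer AATACAGG matches the top strand at positions 3–10, 57–64.
The reverse primer's reverse complement is TGGGGTC, matching at positions 127–133.
Each forward site pairs with the reverse site to give a product ending at position 133: sizes 131, 77 bp.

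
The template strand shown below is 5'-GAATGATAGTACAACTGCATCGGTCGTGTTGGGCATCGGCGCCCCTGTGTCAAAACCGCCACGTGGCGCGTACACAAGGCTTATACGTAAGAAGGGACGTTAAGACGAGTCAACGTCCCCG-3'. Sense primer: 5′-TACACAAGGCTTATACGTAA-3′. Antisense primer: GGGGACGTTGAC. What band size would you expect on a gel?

50 bp

Forward primer TACACAAGGCTTATACGTAA is found on the top strand at positions 71–90.
The reverse primer's reverse complement is GTCAACGTCCCC, which matches the template at positions 109–120.
The product runs from position 71 to position 120, so its length is 120 − 71 + 1 = 50 bp.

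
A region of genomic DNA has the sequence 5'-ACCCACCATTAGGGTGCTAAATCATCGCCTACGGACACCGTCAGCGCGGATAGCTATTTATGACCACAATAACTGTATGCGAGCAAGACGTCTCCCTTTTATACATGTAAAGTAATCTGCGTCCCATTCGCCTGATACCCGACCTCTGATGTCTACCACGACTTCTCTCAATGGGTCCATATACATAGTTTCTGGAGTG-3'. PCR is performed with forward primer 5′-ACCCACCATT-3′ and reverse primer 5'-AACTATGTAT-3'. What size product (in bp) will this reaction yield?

Scanning the template, ACCCACCATT occurs at positions 1–10; this primer anneals to the bottom strand there with its 3' end pointing downstream.
The reverse primer's reverse complement is ATACATAGTT, which matches the template at positions 181–190.
The product runs from position 1 to position 190, so its length is 190 − 1 + 1 = 190 bp.

190 bp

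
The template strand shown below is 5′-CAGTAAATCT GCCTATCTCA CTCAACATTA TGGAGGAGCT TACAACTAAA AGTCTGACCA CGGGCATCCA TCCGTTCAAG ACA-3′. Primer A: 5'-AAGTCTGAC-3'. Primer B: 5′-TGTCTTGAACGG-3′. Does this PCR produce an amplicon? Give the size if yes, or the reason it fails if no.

Primer A (AAGTCTGAC) matches the top strand at positions 50–58; it acts as a forward primer.
Primer B's reverse complement is CCGTTCAAGACA, matching the top strand at positions 72–83; it acts as a reverse primer.
The 3' ends face each other across positions 50–83, giving a 34 bp product.

Yes — a 34 bp product.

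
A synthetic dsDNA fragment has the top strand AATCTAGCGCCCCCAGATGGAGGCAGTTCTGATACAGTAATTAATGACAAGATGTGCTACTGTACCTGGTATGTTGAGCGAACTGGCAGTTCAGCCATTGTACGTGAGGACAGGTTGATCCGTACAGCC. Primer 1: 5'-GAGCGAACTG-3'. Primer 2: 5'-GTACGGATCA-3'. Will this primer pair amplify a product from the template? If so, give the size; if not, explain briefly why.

Yes — a 50 bp product.

Primer 1 (GAGCGAACTG) matches the top strand at positions 76–85; it acts as a forward primer.
Primer 2's reverse complement is TGATCCGTAC, matching the top strand at positions 116–125; it acts as a reverse primer.
The 3' ends face each other across positions 76–125, giving a 50 bp product.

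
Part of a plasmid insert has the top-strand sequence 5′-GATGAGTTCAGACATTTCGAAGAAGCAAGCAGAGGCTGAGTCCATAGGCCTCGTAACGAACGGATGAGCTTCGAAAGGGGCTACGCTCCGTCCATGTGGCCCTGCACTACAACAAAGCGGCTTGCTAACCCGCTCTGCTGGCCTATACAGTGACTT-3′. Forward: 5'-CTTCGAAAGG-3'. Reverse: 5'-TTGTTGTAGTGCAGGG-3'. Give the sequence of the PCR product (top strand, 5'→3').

Scanning the template, CTTCGAAAGG occurs at positions 69–78; this primer anneals to the bottom strand there with its 3' end pointing downstream.
Reverse complement of the reverse primer: CCCTGCACTACAACAA. This occurs on the top strand at positions 100–115.
The product is the template from position 69 through 115 (47 bp).

5'-CTTCGAAAGGGGCTACGCTCCGTCCATGTGGCCCTGCACTACAACAA-3'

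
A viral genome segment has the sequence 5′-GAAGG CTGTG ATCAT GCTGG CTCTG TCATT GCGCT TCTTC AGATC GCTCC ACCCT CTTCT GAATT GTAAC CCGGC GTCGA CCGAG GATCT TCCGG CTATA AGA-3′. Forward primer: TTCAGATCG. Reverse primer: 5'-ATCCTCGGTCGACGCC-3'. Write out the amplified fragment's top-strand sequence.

5'-TTCAGATCGCTCCACCCTCTTCTGAATTGTAACCCGGCGTCGACCGAGGAT-3'

Scanning the template, TTCAGATCG occurs at positions 38–46; this primer anneals to the bottom strand there with its 3' end pointing downstream.
Reverse complement of the reverse primer: GGCGTCGACCGAGGAT. This occurs on the top strand at positions 73–88.
The product is the template from position 38 through 88 (51 bp).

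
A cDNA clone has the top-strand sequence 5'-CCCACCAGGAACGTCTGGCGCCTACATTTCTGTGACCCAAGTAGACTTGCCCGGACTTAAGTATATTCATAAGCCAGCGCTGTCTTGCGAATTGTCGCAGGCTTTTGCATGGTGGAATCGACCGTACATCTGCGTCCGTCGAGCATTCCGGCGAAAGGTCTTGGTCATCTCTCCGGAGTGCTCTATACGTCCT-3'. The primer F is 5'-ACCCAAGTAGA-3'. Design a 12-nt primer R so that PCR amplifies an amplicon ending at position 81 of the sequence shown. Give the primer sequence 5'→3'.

The forward primer binds at positions 35–45; the product's 3' end on the top strand is position 81.
The reverse primer anneals to the top strand over positions 70–81, i.e. to TAAGCCAGCGCT.
Its sequence written 5'→3' is the reverse complement: AGCGCTGGCTTA.

5'-AGCGCTGGCTTA-3'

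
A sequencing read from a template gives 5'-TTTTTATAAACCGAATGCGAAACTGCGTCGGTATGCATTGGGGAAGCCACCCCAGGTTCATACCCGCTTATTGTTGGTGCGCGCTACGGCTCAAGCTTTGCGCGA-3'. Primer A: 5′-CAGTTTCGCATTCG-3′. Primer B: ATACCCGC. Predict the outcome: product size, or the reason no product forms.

Primer A (CAGTTTCGCATTCG) has reverse complement CGAATGCGAAACTG, which matches the top strand at positions 12–25; primer A anneals to the top strand there with its 3' end pointing upstream toward position 12.
Primer B (ATACCCGC) matches the top strand directly at positions 60–67; it anneals to the bottom strand with its 3' end pointing downstream toward position 67.
The 3' ends diverge (primer A extends toward position 1, primer B toward position 105), so the primers never converge on a shared product.

No product — the primers' 3' ends point away from each other.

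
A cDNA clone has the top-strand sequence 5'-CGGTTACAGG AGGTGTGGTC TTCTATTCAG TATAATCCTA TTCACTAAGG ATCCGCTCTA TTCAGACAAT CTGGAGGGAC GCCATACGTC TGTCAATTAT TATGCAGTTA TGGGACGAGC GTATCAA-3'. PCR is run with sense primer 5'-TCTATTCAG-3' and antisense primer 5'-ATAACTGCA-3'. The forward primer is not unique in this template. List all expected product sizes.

The forward primer TCTATTCAG matches the top strand at positions 22–30, 57–65.
The reverse primer's reverse complement is TGCAGTTAT, matching at positions 103–111.
Each forward site pairs with the reverse site to give a product ending at position 111: sizes 90, 55 bp.

90 bp, 55 bp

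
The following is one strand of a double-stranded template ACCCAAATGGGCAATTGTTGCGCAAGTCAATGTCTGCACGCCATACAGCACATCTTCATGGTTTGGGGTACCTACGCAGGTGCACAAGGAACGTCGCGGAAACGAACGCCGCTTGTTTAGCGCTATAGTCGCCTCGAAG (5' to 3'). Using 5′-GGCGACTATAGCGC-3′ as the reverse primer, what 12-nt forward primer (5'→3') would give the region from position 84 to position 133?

The reverse primer's reverse complement GCGCTATAGTCGCC matches the template at positions 120–133; the product starts at position 84.
The forward primer is identical to the top strand over positions 84–95: ACAAGGAACGTC.

5'-ACAAGGAACGTC-3'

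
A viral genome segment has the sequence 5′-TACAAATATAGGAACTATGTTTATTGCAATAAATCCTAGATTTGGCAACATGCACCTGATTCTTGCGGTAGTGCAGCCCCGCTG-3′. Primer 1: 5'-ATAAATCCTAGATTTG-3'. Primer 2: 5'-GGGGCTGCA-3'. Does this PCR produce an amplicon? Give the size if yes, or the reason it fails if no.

Yes — a 52 bp product.

Primer 1 (ATAAATCCTAGATTTG) matches the top strand at positions 29–44; it acts as a forward primer.
Primer 2's reverse complement is TGCAGCCCC, matching the top strand at positions 72–80; it acts as a reverse primer.
The 3' ends face each other across positions 29–80, giving a 52 bp product.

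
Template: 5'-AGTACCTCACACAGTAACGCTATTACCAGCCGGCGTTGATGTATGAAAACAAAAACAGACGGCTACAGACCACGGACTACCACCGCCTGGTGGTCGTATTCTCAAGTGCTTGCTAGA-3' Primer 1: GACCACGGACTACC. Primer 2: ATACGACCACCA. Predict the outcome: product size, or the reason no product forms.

Yes — a 32 bp product.

Primer 1 (GACCACGGACTACC) matches the top strand at positions 68–81; it acts as a forward primer.
Primer 2's reverse complement is TGGTGGTCGTAT, matching the top strand at positions 88–99; it acts as a reverse primer.
The 3' ends face each other across positions 68–99, giving a 32 bp product.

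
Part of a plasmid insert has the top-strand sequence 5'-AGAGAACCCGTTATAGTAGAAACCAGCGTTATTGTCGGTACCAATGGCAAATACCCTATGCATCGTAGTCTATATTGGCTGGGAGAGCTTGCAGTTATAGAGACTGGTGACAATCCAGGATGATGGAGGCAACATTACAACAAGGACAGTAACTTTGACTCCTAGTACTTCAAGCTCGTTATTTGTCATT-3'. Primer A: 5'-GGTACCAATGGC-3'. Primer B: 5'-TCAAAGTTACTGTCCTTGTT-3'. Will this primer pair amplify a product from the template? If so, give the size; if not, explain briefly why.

Yes — a 122 bp product.

Primer A (GGTACCAATGGC) matches the top strand at positions 37–48; it acts as a forward primer.
Primer B's reverse complement is AACAAGGACAGTAACTTTGA, matching the top strand at positions 139–158; it acts as a reverse primer.
The 3' ends face each other across positions 37–158, giving a 122 bp product.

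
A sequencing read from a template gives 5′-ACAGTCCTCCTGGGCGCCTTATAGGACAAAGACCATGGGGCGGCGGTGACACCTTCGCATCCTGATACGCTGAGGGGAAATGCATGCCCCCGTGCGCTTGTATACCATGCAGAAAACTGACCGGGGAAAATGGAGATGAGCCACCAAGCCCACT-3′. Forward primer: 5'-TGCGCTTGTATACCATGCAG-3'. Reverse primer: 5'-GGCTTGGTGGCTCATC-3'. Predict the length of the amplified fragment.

58 bp

Scanning the template, TGCGCTTGTATACCATGCAG occurs at positions 93–112; this primer anneals to the bottom strand there with its 3' end pointing downstream.
The reverse primer's reverse complement is GATGAGCCACCAAGCC, which matches the template at positions 135–150.
Product length = (reverse-primer end) − (forward-primer start) + 1 = 150 − 93 + 1 = 58 bp.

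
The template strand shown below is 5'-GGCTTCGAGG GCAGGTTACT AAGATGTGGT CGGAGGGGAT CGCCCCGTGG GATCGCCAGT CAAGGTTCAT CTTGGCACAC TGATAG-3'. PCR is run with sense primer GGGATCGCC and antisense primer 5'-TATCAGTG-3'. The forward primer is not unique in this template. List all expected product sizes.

The forward primer GGGATCGCC matches the top strand at positions 36–44, 49–57.
The reverse primer's reverse complement is CACTGATA, matching at positions 78–85.
Each forward site pairs with the reverse site to give a product ending at position 85: sizes 50, 37 bp.

50 bp, 37 bp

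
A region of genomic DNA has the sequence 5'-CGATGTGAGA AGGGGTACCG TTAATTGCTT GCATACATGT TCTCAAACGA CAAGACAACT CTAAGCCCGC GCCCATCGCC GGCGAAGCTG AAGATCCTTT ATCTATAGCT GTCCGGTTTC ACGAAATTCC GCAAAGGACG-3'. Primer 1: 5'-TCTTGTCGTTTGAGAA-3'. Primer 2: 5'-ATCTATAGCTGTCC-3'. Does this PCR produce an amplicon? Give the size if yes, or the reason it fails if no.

Primer 1 (TCTTGTCGTTTGAGAA) has reverse complement TTCTCAAACGACAAGA, which matches the top strand at positions 40–55; primer 1 anneals to the top strand there with its 3' end pointing upstream toward position 40.
Primer 2 (ATCTATAGCTGTCC) matches the top strand directly at positions 101–114; it anneals to the bottom strand with its 3' end pointing downstream toward position 114.
The 3' ends diverge (primer 1 extends toward position 1, primer 2 toward position 140), so the primers never converge on a shared product.

No product — the primers' 3' ends point away from each other.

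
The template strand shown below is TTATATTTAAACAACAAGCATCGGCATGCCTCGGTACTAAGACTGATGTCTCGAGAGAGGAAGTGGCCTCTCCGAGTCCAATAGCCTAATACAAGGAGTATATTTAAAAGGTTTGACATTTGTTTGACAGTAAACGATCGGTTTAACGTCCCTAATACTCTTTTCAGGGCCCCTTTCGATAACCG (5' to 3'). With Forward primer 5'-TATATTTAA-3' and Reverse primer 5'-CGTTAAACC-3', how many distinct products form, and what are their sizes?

Two products: 147 bp, 50 bp

The forward primer TATATTTAA matches the top strand at positions 2–10, 99–107.
The reverse primer's reverse complement is GGTTTAACG, matching at positions 140–148.
Each forward site pairs with the reverse site to give a product ending at position 148: sizes 147, 50 bp.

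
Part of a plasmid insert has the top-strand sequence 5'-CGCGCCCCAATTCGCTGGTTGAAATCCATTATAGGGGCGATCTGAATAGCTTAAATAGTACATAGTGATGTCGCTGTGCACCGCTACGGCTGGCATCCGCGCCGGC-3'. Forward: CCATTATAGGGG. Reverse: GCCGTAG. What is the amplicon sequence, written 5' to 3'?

The forward primer matches the template at positions 26–37.
Taking the reverse complement of GCCGTAG gives CTACGGC, found at positions 84–90 on the template; the primer anneals here to the top strand with its 3' end pointing upstream.
The product is the template from position 26 through 90 (65 bp).

5'-CCATTATAGGGGCGATCTGAATAGCTTAAATAGTACATAGTGATGTCGCTGTGCACCGCTACGGC-3'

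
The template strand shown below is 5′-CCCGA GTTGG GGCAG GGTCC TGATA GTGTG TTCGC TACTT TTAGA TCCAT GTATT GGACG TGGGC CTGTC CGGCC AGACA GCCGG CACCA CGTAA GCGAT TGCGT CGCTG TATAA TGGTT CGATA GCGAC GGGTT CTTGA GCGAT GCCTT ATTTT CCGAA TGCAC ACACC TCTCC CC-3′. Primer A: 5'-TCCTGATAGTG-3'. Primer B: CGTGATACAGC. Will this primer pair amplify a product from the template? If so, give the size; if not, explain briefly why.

Primer B (CGTGATACAGC) does not match the top strand, and its reverse complement GCTGTATCACG does not match either.
With no annealing site for primer B, no amplification occurs.

No product — primer B has no binding site in the template.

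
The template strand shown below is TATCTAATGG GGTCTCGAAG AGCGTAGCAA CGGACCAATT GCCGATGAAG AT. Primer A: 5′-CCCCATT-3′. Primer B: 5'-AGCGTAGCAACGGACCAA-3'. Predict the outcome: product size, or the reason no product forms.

Primer A (CCCCATT) has reverse complement AATGGGG, which matches the top strand at positions 6–12; primer A anneals to the top strand there with its 3' end pointing upstream toward position 6.
Primer B (AGCGTAGCAACGGACCAA) matches the top strand directly at positions 21–38; it anneals to the bottom strand with its 3' end pointing downstream toward position 38.
The 3' ends diverge (primer A extends toward position 1, primer B toward position 52), so the primers never converge on a shared product.

No product — the primers' 3' ends point away from each other.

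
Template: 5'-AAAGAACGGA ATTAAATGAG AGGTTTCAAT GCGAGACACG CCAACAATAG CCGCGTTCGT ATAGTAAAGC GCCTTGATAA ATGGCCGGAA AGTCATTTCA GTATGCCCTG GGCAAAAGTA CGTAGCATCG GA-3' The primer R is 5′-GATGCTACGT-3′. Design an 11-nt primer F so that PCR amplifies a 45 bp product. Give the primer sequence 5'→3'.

The reverse primer's reverse complement ACGTAGCATC matches the template at positions 120–129, so the product ends at position 129.
A 45 bp product then starts at position 129 − 45 + 1 = 85.
The forward primer is identical to the top strand there: CCGGAAAGTCA.

5'-CCGGAAAGTCA-3'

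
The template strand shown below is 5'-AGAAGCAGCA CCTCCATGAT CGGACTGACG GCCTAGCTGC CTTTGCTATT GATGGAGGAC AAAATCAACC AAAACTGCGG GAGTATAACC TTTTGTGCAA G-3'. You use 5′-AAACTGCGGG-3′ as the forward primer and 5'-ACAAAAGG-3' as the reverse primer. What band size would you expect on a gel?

25 bp

Forward primer AAACTGCGGG is found on the top strand at positions 72–81.
The reverse primer's reverse complement is CCTTTTGT, which matches the template at positions 89–96.
Product length = (reverse-primer end) − (forward-primer start) + 1 = 96 − 72 + 1 = 25 bp.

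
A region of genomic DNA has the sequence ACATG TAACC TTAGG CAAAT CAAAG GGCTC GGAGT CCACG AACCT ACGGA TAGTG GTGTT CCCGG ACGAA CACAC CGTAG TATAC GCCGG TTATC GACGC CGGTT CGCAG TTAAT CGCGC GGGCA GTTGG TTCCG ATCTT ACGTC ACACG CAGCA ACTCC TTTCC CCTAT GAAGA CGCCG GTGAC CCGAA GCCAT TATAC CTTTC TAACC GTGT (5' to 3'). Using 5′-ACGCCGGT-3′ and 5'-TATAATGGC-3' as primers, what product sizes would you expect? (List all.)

The forward primer ACGCCGGT matches the top strand at positions 84–91, 97–104, 175–182.
The reverse primer's reverse complement is GCCATTATA, matching at positions 191–199.
Each forward site pairs with the reverse site to give a product ending at position 199: sizes 116, 103, 25 bp.

116 bp, 103 bp, 25 bp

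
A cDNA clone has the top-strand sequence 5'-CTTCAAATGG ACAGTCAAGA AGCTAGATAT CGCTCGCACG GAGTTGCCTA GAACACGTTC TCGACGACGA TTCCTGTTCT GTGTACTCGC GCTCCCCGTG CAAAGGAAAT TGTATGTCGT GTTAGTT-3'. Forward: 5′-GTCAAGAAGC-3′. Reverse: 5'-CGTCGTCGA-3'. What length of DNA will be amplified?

56 bp

Forward primer GTCAAGAAGC is found on the top strand at positions 14–23.
The reverse primer's reverse complement is TCGACGACG, which matches the template at positions 61–69.
Amplicon spans positions 14–69: 56 bp.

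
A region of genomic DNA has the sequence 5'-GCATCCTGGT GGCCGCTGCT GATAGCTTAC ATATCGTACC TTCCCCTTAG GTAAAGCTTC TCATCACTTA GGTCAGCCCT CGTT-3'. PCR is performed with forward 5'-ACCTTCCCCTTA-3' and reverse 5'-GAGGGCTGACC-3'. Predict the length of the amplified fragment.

Scanning the template, ACCTTCCCCTTA occurs at positions 38–49; this primer anneals to the bottom strand there with its 3' end pointing downstream.
The reverse primer's reverse complement is GGTCAGCCCTC, which matches the template at positions 71–81.
Amplicon spans positions 38–81: 44 bp.

44 bp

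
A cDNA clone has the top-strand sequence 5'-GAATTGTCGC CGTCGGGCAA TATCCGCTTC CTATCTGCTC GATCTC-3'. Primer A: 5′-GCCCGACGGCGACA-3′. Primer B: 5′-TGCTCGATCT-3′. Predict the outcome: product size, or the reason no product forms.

Primer A (GCCCGACGGCGACA) has reverse complement TGTCGCCGTCGGGC, which matches the top strand at positions 5–18; primer A anneals to the top strand there with its 3' end pointing upstream toward position 5.
Primer B (TGCTCGATCT) matches the top strand directly at positions 36–45; it anneals to the bottom strand with its 3' end pointing downstream toward position 45.
The 3' ends diverge (primer A extends toward position 1, primer B toward position 46), so the primers never converge on a shared product.

No product — the primers' 3' ends point away from each other.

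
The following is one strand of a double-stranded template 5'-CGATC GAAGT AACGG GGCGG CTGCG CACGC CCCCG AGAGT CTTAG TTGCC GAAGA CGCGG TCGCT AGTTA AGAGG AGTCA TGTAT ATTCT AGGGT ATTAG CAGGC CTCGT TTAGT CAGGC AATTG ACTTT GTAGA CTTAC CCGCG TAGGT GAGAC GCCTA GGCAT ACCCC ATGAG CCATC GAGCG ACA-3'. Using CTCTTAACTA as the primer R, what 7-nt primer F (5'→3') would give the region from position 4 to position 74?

5'-TCGAAGT-3'

The reverse primer's reverse complement TAGTTAAGAG matches the template at positions 65–74; the product starts at position 4.
The forward primer is identical to the top strand over positions 4–10: TCGAAGT.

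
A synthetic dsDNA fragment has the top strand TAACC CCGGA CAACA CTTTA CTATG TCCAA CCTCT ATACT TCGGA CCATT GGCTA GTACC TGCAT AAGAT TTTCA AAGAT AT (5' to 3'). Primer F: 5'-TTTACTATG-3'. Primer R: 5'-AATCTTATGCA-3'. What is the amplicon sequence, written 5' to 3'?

Scanning the template, TTTACTATG occurs at positions 17–25; this primer anneals to the bottom strand there with its 3' end pointing downstream.
Reverse complement of the reverse primer: TGCATAAGATT. This occurs on the top strand at positions 61–71.
The product is the template from position 17 through 71 (55 bp).

5'-TTTACTATGTCCAACCTCTATACTTCGGACCATTGGCTAGTACCTGCATAAGATT-3'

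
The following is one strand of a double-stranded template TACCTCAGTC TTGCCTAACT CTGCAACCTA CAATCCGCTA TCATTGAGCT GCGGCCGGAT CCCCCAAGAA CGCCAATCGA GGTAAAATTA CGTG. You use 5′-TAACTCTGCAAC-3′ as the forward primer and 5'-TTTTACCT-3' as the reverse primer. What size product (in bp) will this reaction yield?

Scanning the template, TAACTCTGCAAC occurs at positions 16–27; this primer anneals to the bottom strand there with its 3' end pointing downstream.
The reverse primer's reverse complement is AGGTAAAA, which matches the template at positions 80–87.
Amplicon spans positions 16–87: 72 bp.

72 bp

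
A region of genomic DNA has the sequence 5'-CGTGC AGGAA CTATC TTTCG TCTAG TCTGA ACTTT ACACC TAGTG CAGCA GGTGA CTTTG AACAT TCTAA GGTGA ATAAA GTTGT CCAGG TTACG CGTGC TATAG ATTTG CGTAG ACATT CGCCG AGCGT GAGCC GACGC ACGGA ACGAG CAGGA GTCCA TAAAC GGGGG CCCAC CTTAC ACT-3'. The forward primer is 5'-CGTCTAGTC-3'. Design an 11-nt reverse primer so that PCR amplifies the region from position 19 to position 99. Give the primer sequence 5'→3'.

The product's 3' end on the top strand is position 99.
The reverse primer anneals to the top strand over positions 89–99, i.e. to GGTTACGCGTG.
Its sequence written 5'→3' is the reverse complement: CACGCGTAACC.

5'-CACGCGTAACC-3'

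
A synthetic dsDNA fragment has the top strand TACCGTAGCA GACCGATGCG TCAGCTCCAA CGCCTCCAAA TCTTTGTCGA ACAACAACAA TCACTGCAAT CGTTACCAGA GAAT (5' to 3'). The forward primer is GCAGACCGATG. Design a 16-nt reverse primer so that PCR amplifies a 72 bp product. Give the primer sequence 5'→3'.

The forward primer binds at positions 8–18, so a 72 bp product ends at position 8 + 72 − 1 = 79.
The reverse primer anneals to the top strand over positions 64–79, i.e. to CTGCAATCGTTACCAG.
Its sequence written 5'→3' is the reverse complement: CTGGTAACGATTGCAG.

5'-CTGGTAACGATTGCAG-3'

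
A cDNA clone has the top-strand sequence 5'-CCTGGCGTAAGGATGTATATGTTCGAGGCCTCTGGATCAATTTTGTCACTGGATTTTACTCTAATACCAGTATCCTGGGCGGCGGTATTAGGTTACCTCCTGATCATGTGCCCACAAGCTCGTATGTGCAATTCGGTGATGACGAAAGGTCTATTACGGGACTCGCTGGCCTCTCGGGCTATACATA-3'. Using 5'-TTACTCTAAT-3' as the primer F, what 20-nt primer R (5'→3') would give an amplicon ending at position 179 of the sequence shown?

The forward primer binds at positions 56–65; the product's 3' end on the top strand is position 179.
The reverse primer anneals to the top strand over positions 160–179, i.e. to GACTCGCTGGCCTCTCGGGC.
Its sequence written 5'→3' is the reverse complement: GCCCGAGAGGCCAGCGAGTC.

5'-GCCCGAGAGGCCAGCGAGTC-3'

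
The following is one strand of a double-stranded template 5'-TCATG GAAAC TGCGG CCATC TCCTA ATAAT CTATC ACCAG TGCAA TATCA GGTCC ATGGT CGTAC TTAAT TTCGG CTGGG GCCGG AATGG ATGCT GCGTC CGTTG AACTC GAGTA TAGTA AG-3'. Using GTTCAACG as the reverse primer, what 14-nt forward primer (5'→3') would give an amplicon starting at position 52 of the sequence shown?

5'-GTCCATGGTCGTAC-3'

The reverse primer's reverse complement CGTTGAAC matches the template at positions 101–108; the product starts at position 52.
The forward primer is identical to the top strand over positions 52–65: GTCCATGGTCGTAC.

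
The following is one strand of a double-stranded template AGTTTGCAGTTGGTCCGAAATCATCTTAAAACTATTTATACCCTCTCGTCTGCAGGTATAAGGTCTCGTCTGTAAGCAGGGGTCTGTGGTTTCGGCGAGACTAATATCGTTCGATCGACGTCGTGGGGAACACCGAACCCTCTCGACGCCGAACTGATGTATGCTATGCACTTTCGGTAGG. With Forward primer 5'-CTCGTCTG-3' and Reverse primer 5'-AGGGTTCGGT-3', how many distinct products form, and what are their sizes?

The forward primer CTCGTCTG matches the top strand at positions 45–52, 65–72.
The reverse primer's reverse complement is ACCGAACCCT, matching at positions 132–141.
Each forward site pairs with the reverse site to give a product ending at position 141: sizes 97, 77 bp.

Two products: 97 bp, 77 bp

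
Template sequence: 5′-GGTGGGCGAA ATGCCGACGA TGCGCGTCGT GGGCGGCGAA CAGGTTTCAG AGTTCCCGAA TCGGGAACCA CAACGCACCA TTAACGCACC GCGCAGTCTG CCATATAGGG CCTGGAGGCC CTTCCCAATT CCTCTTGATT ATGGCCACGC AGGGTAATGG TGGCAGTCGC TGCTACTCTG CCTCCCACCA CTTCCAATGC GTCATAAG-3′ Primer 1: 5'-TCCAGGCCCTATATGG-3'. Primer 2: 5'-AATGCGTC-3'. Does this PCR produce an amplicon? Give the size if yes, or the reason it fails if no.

Primer 1 (TCCAGGCCCTATATGG) has reverse complement CCATATAGGGCCTGGA, which matches the top strand at positions 101–116; primer 1 anneals to the top strand there with its 3' end pointing upstream toward position 101.
Primer 2 (AATGCGTC) matches the top strand directly at positions 196–203; it anneals to the bottom strand with its 3' end pointing downstream toward position 203.
The 3' ends diverge (primer 1 extends toward position 1, primer 2 toward position 208), so the primers never converge on a shared product.

No product — the primers' 3' ends point away from each other.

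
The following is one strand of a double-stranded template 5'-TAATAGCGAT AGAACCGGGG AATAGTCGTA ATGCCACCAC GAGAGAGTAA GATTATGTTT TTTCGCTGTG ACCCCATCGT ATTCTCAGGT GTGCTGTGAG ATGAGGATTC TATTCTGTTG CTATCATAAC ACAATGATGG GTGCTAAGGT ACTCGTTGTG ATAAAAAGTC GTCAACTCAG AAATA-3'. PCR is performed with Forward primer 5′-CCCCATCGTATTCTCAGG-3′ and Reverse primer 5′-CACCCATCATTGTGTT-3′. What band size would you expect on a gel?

72 bp

Forward primer CCCCATCGTATTCTCAGG is found on the top strand at positions 72–89.
Taking the reverse complement of CACCCATCATTGTGTT gives AACACAATGATGGGTG, found at positions 128–143 on the template; the primer anneals here to the top strand with its 3' end pointing upstream.
The product runs from position 72 to position 143, so its length is 143 − 72 + 1 = 72 bp.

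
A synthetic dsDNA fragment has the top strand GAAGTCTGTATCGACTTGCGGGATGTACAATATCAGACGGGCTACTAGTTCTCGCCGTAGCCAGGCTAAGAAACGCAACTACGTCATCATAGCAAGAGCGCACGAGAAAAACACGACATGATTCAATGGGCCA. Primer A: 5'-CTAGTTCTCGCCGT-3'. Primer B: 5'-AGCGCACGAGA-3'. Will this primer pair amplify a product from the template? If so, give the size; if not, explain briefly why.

No product — both primers anneal to the same strand and extend in the same direction.

Primer A (CTAGTTCTCGCCGT) matches the top strand at positions 45–58 (3' end points downstream).
Primer B (AGCGCACGAGA) also matches the top strand directly, at positions 97–107 — its reverse complement TCTCGTGCGCT is not present.
Both primers anneal to the bottom strand with 3' ends pointing the same way, so neither can prime synthesis back toward the other.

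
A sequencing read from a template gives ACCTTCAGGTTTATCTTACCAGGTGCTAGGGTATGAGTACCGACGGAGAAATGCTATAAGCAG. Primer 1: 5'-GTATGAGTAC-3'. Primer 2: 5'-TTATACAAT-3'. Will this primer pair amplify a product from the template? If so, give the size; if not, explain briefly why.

Primer 2 (TTATACAAT) does not match the top strand, and its reverse complement ATTGTATAA does not match either.
With no annealing site for primer 2, no amplification occurs.

No product — primer 2 has no binding site in the template.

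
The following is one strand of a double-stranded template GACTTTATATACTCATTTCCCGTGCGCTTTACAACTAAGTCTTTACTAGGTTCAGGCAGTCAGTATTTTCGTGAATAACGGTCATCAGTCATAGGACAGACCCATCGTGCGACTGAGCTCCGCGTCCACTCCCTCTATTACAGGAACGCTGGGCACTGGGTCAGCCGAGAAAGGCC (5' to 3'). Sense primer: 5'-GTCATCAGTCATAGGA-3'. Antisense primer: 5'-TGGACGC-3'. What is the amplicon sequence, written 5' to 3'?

The forward primer matches the template at positions 81–96.
The reverse primer's reverse complement is GCGTCCA, which matches the template at positions 122–128.
The product is the template from position 81 through 128 (48 bp).

5'-GTCATCAGTCATAGGACAGACCCATCGTGCGACTGAGCTCCGCGTCCA-3'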